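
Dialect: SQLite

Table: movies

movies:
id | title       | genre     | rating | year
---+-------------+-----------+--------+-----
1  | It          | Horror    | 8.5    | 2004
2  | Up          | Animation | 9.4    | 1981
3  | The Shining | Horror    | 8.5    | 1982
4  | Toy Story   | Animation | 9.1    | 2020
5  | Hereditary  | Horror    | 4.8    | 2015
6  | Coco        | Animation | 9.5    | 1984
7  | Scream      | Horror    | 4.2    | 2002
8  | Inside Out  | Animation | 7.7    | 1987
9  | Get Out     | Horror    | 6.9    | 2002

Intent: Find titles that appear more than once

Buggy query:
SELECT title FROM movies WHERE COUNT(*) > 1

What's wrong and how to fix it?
Bug: WHERE can't reference COUNT(*); aggregates are computed after WHERE

Fix: Group first, then use HAVING for the count condition

Corrected query:
SELECT title FROM movies GROUP BY title HAVING COUNT(*) > 1

Result:
(no rows)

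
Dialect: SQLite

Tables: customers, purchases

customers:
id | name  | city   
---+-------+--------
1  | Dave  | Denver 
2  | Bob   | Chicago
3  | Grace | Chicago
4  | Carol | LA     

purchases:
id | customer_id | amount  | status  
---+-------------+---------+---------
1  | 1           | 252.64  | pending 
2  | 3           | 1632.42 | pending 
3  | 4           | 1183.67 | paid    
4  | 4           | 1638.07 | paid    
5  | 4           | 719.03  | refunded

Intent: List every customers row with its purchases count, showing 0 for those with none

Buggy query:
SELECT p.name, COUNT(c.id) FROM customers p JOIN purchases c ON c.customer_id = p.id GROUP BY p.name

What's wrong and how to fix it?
Bug: INNER JOIN drops customers rows that have no matching purchases rows

Fix: Use LEFT JOIN so parents without children still appear (COUNT(c.id) gives 0)

Corrected query:
SELECT p.name, COUNT(c.id) FROM customers p LEFT JOIN purchases c ON c.customer_id = p.id GROUP BY p.name

Result:
name  | COUNT(c.id)
------+------------
Bob   | 0          
Carol | 3          
Dave  | 1          
Grace | 1          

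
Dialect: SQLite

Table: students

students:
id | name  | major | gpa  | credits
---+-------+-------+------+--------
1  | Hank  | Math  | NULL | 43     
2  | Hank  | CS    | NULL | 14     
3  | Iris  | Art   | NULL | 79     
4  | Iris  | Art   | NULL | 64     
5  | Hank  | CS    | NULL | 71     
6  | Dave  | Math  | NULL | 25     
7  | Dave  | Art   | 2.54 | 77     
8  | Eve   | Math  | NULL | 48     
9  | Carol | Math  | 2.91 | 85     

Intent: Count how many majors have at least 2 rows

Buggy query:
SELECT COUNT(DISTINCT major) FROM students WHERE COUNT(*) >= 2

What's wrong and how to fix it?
Bug: COUNT(*) cannot appear in WHERE; the per-group count doesn't exist yet

Fix: Group first with HAVING COUNT(*) >= 2, then COUNT the resulting groups

Corrected query:
SELECT COUNT(*) FROM (SELECT major FROM students GROUP BY major HAVING COUNT(*) >= 2)

Result:
COUNT(*)
--------
3       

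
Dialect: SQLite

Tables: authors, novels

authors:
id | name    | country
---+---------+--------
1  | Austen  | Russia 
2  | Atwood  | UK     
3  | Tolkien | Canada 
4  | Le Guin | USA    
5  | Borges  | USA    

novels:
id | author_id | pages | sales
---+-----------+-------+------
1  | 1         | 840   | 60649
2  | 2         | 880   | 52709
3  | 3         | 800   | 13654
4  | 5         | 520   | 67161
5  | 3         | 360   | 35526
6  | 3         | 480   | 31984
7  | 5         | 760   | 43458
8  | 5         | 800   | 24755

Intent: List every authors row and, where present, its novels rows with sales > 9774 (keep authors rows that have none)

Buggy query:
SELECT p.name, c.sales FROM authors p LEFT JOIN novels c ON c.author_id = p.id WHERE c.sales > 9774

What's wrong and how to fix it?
Bug: Filtering c.sales in WHERE discards the NULL rows produced by LEFT JOIN, turning it into an inner join

Fix: Move the right-table condition into the ON clause so unmatched parents are kept

Corrected query:
SELECT p.name, c.sales FROM authors p LEFT JOIN novels c ON c.author_id = p.id AND c.sales > 9774

Result:
name    | sales
--------+------
Austen  | 60649
Atwood  | 52709
Tolkien | 13654
Tolkien | 31984
Tolkien | 35526
Le Guin | NULL 
Borges  | 24755
Borges  | 43458
Borges  | 67161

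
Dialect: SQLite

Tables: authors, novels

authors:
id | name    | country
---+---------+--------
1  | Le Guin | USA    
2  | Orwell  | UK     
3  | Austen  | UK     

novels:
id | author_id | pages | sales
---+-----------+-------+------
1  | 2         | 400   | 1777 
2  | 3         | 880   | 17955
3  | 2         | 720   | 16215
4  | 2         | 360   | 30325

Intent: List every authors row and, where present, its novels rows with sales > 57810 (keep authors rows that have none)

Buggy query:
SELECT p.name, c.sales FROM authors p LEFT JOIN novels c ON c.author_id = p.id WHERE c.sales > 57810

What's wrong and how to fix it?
Bug: Filtering c.sales in WHERE discards the NULL rows produced by LEFT JOIN, turning it into an inner join

Fix: Put 'c.sales > 57810' in the JOIN's ON clause instead of WHERE

Corrected query:
SELECT p.name, c.sales FROM authors p LEFT JOIN novels c ON c.author_id = p.id AND c.sales > 57810

Result:
name    | sales
--------+------
Le Guin | NULL 
Orwell  | NULL 
Austen  | NULL 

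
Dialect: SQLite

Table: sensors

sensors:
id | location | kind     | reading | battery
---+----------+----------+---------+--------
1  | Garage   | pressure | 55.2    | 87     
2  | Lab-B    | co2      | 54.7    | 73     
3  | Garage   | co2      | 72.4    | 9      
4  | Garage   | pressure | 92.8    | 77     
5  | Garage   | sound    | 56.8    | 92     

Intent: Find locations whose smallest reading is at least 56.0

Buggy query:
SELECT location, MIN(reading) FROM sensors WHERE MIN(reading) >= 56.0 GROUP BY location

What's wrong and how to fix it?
Bug: Aggregates like MIN are computed per group after WHERE runs

Fix: Replace WHERE with HAVING after the GROUP BY

Corrected query:
SELECT location, MIN(reading) FROM sensors GROUP BY location HAVING MIN(reading) >= 56.0

Result:
(no rows)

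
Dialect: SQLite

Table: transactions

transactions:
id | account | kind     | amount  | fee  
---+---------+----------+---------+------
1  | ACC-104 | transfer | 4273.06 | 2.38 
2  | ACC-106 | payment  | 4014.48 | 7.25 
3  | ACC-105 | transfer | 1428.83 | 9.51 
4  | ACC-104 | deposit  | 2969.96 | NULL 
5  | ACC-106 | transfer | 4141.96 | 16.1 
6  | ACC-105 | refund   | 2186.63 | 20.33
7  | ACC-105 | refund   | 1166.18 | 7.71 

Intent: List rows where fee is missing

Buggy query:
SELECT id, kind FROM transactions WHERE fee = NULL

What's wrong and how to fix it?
Bug: Comparing to NULL with '=' never matches; NULL = NULL is unknown, not true

Fix: Use IS NULL to test for NULL

Corrected query:
SELECT id, kind FROM transactions WHERE fee IS NULL

Result:
id | kind   
---+--------
4  | deposit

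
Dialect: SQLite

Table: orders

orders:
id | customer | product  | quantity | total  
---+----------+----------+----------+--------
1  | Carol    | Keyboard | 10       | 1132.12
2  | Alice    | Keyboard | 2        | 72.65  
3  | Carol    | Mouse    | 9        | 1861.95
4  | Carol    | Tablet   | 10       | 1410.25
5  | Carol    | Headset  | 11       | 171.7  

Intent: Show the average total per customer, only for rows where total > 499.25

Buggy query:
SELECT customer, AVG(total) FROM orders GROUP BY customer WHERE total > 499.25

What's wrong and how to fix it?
Bug: WHERE cannot follow GROUP BY

Fix: Place WHERE between FROM and GROUP BY

Corrected query:
SELECT customer, AVG(total) FROM orders WHERE total > 499.25 GROUP BY customer

Result:
customer | AVG(total) 
---------+------------
Carol    | 1468.106667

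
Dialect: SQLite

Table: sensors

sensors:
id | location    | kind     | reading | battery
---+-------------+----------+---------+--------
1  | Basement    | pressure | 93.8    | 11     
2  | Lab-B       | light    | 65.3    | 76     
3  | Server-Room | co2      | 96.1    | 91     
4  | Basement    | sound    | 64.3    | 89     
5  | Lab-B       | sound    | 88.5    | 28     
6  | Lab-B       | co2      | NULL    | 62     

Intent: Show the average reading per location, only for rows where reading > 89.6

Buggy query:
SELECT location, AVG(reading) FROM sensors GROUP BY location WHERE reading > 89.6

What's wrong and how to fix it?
Bug: Row-level WHERE must come before GROUP BY in the clause order

Fix: Move the WHERE clause before GROUP BY

Corrected query:
SELECT location, AVG(reading) FROM sensors WHERE reading > 89.6 GROUP BY location

Result:
location    | AVG(reading)
------------+-------------
Basement    | 93.8        
Server-Room | 96.1        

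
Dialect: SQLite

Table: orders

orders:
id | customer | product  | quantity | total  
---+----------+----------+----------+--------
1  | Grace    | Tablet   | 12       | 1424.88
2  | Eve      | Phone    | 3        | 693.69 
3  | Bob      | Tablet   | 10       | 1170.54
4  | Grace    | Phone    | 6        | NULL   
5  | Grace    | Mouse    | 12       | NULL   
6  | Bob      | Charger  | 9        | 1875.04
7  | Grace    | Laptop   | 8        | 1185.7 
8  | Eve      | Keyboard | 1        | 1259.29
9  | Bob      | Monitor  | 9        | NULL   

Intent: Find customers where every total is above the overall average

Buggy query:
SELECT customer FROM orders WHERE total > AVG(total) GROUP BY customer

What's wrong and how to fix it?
Bug: WHERE evaluates per row before aggregation, so AVG() is unavailable

Fix: Compute the overall average in a scalar subquery and compare each group's MIN against it in HAVING

Corrected query:
SELECT customer FROM orders GROUP BY customer HAVING MIN(total) > (SELECT AVG(total) FROM orders)

Result:
(no rows)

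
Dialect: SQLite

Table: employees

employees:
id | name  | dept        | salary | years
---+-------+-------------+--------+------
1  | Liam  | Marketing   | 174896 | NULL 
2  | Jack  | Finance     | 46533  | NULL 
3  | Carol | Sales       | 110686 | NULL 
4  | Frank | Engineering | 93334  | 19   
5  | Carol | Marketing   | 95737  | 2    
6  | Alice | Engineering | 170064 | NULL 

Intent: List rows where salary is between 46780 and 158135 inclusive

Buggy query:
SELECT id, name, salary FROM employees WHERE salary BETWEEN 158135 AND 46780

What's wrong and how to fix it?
Bug: The bounds are reversed; BETWEEN a AND b requires a <= b to match anything

Fix: Write BETWEEN 46780 AND 158135

Corrected query:
SELECT id, name, salary FROM employees WHERE salary BETWEEN 46780 AND 158135

Result:
id | name  | salary
---+-------+-------
3  | Carol | 110686
4  | Frank | 93334 
5  | Carol | 95737 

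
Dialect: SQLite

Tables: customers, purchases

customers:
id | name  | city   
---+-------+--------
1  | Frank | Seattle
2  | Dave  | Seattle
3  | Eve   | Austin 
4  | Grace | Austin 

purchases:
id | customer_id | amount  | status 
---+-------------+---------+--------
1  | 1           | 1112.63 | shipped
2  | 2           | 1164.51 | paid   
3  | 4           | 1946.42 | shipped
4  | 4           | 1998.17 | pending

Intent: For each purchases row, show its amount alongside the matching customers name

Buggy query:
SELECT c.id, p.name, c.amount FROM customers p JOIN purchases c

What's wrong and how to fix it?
Bug: Missing join condition: each purchases row is matched to all customers rows instead of just its own

Fix: Specify the join condition linking the foreign key to the parent id

Corrected query:
SELECT c.id, p.name, c.amount FROM customers p JOIN purchases c ON c.customer_id = p.id

Result:
id | name  | amount 
---+-------+--------
1  | Frank | 1112.63
2  | Dave  | 1164.51
3  | Grace | 1946.42
4  | Grace | 1998.17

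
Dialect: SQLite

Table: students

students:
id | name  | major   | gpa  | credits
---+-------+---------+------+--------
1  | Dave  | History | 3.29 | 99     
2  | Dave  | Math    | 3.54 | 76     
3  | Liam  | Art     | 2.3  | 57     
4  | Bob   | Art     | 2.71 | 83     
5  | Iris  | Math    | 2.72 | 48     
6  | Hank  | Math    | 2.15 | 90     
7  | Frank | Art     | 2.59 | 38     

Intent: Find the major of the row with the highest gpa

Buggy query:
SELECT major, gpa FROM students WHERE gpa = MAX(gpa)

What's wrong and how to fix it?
Bug: WHERE is evaluated per row; an aggregate over the whole table isn't defined there

Fix: Wrap MAX in a scalar subquery so WHERE compares against a single value

Corrected query:
SELECT major, gpa FROM students WHERE gpa = (SELECT MAX(gpa) FROM students)

Result:
major | gpa 
------+-----
Math  | 3.54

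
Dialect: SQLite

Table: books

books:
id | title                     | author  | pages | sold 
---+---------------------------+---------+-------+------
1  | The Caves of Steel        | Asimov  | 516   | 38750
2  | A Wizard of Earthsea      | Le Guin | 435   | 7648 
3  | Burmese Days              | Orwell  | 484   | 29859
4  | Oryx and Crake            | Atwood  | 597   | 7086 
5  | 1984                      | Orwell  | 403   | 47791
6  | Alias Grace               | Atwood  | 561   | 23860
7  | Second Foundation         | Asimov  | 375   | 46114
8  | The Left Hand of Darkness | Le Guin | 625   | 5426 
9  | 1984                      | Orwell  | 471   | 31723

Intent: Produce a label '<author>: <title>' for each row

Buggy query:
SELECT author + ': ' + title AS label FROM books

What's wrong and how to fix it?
Bug: SQLite uses || for string concatenation; + coerces text to numbers (yielding 0)

Fix: Use the || operator for string concatenation

Corrected query:
SELECT author || ': ' || title AS label FROM books

Result:
label                             
----------------------------------
Asimov: The Caves of Steel        
Le Guin: A Wizard of Earthsea     
Orwell: Burmese Days              
Atwood: Oryx and Crake            
Orwell: 1984                      
Atwood: Alias Grace               
Asimov: Second Foundation         
Le Guin: The Left Hand of Darkness
Orwell: 1984                      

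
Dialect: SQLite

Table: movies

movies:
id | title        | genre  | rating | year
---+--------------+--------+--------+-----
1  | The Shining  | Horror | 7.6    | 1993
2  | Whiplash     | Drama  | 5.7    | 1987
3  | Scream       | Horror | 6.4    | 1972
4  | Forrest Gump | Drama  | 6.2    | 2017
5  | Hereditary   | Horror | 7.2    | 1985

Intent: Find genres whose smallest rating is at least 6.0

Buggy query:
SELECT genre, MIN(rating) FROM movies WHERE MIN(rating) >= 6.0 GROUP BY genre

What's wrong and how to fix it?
Bug: Aggregates like MIN are computed per group after WHERE runs

Fix: Replace WHERE with HAVING after the GROUP BY

Corrected query:
SELECT genre, MIN(rating) FROM movies GROUP BY genre HAVING MIN(rating) >= 6.0

Result:
genre  | MIN(rating)
-------+------------
Horror | 6.4        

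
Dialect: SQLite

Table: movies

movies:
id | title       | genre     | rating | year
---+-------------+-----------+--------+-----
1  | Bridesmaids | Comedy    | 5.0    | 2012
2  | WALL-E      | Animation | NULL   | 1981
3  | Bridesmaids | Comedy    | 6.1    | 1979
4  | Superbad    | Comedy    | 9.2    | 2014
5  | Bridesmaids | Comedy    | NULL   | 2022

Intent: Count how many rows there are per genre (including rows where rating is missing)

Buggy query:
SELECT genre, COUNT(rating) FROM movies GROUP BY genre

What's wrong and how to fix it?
Bug: COUNT(rating) skips NULLs, so groups with missing rating are undercounted

Fix: Replace COUNT(rating) with COUNT(*)

Corrected query:
SELECT genre, COUNT(*) FROM movies GROUP BY genre

Result:
genre     | COUNT(*)
----------+---------
Animation | 1       
Comedy    | 4       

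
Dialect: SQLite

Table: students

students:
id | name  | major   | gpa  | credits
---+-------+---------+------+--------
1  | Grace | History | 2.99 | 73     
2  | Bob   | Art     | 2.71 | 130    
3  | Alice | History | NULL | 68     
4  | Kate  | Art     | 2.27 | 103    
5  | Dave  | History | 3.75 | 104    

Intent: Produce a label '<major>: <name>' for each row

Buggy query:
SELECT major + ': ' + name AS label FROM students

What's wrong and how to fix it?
Bug: SQLite uses || for string concatenation; + coerces text to numbers (yielding 0)

Fix: Replace + with || to concatenate text

Corrected query:
SELECT major || ': ' || name AS label FROM students

Result:
label         
--------------
History: Grace
Art: Bob      
History: Alice
Art: Kate     
History: Dave 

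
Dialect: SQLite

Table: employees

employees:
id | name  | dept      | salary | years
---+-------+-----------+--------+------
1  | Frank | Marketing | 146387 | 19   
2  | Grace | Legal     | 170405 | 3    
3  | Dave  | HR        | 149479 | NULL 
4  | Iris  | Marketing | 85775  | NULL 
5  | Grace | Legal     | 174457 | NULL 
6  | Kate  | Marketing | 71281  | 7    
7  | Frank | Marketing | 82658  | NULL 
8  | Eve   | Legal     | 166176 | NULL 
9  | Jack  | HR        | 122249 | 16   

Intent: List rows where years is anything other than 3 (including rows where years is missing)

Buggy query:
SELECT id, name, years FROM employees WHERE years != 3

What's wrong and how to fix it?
Bug: Inequality against NULL is unknown, not true; rows with NULL are dropped

Fix: Add an explicit OR years IS NULL to include the missing-value rows

Corrected query:
SELECT id, name, years FROM employees WHERE years != 3 OR years IS NULL

Result:
id | name  | years
---+-------+------
1  | Frank | 19   
3  | Dave  | NULL 
4  | Iris  | NULL 
5  | Grace | NULL 
6  | Kate  | 7    
7  | Frank | NULL 
8  | Eve   | NULL 
9  | Jack  | 16   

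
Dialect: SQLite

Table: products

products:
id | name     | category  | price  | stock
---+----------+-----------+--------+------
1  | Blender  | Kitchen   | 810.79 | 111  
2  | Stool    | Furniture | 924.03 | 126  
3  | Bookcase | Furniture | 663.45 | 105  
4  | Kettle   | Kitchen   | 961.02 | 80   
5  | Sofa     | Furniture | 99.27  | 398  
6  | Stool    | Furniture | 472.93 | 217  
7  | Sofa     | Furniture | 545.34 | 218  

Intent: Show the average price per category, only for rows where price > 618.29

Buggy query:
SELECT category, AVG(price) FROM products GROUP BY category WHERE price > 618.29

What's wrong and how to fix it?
Bug: WHERE cannot follow GROUP BY

Fix: Place WHERE between FROM and GROUP BY

Corrected query:
SELECT category, AVG(price) FROM products WHERE price > 618.29 GROUP BY category

Result:
category  | AVG(price)
----------+-----------
Furniture | 793.74    
Kitchen   | 885.905   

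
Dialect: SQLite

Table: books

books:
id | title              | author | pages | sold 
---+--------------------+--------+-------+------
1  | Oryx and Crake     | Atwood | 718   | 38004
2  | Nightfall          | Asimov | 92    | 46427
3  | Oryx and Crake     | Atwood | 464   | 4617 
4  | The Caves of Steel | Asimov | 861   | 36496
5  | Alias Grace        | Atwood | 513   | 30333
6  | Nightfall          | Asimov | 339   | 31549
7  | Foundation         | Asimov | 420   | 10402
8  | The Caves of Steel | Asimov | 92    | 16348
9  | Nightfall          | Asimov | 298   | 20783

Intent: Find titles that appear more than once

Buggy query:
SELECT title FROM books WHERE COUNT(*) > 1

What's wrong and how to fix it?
Bug: COUNT(*) is an aggregate and cannot be used in WHERE

Fix: GROUP BY title, then filter groups with HAVING COUNT(*) > 1

Corrected query:
SELECT title FROM books GROUP BY title HAVING COUNT(*) > 1

Result:
title             
------------------
Nightfall         
Oryx and Crake    
The Caves of Steel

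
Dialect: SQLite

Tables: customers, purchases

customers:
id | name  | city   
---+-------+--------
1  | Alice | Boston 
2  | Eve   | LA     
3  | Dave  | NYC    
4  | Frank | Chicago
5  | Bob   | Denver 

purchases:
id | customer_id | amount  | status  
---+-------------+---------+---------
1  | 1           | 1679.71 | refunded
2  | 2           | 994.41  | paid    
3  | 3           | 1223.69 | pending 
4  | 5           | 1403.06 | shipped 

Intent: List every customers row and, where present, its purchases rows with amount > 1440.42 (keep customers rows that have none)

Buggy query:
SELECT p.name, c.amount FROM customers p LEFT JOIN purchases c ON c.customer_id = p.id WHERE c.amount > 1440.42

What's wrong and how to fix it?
Bug: Filtering c.amount in WHERE discards the NULL rows produced by LEFT JOIN, turning it into an inner join

Fix: Put 'c.amount > 1440.42' in the JOIN's ON clause instead of WHERE

Corrected query:
SELECT p.name, c.amount FROM customers p LEFT JOIN purchases c ON c.customer_id = p.id AND c.amount > 1440.42

Result:
name  | amount 
------+--------
Alice | 1679.71
Eve   | NULL   
Dave  | NULL   
Frank | NULL   
Bob   | NULL   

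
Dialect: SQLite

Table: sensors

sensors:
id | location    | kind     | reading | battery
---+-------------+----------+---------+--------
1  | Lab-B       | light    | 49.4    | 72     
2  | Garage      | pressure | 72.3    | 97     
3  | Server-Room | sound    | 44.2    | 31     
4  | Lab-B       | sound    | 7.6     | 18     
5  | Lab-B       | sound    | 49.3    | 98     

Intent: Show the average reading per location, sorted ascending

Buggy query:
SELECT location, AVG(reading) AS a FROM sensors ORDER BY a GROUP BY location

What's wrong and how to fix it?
Bug: GROUP BY must precede ORDER BY

Fix: Reorder: SELECT … FROM … GROUP BY … ORDER BY …

Corrected query:
SELECT location, AVG(reading) AS a FROM sensors GROUP BY location ORDER BY a

Result:
location    | a        
------------+----------
Lab-B       | 35.433333
Server-Room | 44.2     
Garage      | 72.3     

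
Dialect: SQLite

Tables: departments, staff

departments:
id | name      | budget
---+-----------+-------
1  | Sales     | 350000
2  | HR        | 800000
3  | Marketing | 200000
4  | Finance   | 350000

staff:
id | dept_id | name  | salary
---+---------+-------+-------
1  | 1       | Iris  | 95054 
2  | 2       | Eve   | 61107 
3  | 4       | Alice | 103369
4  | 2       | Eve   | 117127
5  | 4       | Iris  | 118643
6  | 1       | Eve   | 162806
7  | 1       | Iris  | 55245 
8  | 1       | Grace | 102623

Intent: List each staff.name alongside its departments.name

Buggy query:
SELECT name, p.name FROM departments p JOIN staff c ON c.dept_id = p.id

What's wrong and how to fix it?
Bug: Both tables have a 'name' column; the unqualified reference is ambiguous

Fix: Qualify the column with its table alias (c.name)

Corrected query:
SELECT c.name, p.name FROM departments p JOIN staff c ON c.dept_id = p.id

Result:
name  | name   
------+--------
Iris  | Sales  
Eve   | HR     
Alice | Finance
Eve   | HR     
Iris  | Finance
Eve   | Sales  
Iris  | Sales  
Grace | Sales  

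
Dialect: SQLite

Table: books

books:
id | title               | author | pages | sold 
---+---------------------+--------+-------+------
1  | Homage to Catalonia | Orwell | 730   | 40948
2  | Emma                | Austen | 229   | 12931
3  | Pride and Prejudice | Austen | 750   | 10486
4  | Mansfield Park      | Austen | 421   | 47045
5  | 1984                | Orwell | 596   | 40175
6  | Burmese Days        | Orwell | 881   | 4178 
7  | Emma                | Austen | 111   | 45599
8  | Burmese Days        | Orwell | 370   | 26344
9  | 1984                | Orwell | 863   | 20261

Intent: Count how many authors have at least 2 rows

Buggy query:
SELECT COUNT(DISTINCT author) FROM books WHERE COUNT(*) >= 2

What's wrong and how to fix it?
Bug: COUNT(*) cannot appear in WHERE; the per-group count doesn't exist yet

Fix: Group first with HAVING COUNT(*) >= 2, then COUNT the resulting groups

Corrected query:
SELECT COUNT(*) FROM (SELECT author FROM books GROUP BY author HAVING COUNT(*) >= 2)

Result:
COUNT(*)
--------
2       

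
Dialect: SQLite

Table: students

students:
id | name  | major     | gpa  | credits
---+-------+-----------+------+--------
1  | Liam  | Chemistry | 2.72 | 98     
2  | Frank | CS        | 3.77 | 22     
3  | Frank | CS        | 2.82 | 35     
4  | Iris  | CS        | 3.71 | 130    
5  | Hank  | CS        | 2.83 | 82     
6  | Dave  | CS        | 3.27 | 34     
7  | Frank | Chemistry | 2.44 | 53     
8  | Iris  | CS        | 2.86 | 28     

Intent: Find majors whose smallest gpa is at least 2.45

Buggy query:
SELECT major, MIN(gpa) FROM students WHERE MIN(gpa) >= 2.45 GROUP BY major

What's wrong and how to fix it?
Bug: MIN() in WHERE is a misuse of aggregate

Fix: Use HAVING for the per-group MIN condition

Corrected query:
SELECT major, MIN(gpa) FROM students GROUP BY major HAVING MIN(gpa) >= 2.45

Result:
major | MIN(gpa)
------+---------
CS    | 2.82    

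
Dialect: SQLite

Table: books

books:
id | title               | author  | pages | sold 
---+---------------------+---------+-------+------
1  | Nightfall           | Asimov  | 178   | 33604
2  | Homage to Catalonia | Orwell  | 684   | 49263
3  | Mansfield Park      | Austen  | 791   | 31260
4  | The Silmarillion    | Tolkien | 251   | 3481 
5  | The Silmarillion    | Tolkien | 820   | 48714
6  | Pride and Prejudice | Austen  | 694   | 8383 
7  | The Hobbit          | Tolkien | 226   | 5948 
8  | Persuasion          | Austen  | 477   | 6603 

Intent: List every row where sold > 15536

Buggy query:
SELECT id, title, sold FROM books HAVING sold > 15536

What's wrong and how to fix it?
Bug: HAVING filters the output of aggregation, but this query has no GROUP BY and no aggregate functions, so SQLite rejects it (HAVING clause on a non-aggregate query); the condition here is per row

Fix: Replace HAVING with WHERE since the condition applies to individual rows

Corrected query:
SELECT id, title, sold FROM books WHERE sold > 15536

Result:
id | title               | sold 
---+---------------------+------
1  | Nightfall           | 33604
2  | Homage to Catalonia | 49263
3  | Mansfield Park      | 31260
5  | The Silmarillion    | 48714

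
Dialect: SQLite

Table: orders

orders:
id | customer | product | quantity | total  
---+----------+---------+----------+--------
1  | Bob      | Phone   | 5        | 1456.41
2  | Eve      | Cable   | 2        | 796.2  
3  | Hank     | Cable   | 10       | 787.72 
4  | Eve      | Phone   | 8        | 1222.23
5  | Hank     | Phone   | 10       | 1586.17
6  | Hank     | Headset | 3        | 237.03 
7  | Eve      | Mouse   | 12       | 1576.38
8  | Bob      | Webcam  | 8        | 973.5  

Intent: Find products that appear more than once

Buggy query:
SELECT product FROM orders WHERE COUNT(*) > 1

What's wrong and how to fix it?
Bug: COUNT(*) is an aggregate and cannot be used in WHERE

Fix: GROUP BY product, then filter groups with HAVING COUNT(*) > 1

Corrected query:
SELECT product FROM orders GROUP BY product HAVING COUNT(*) > 1

Result:
product
-------
Cable  
Phone  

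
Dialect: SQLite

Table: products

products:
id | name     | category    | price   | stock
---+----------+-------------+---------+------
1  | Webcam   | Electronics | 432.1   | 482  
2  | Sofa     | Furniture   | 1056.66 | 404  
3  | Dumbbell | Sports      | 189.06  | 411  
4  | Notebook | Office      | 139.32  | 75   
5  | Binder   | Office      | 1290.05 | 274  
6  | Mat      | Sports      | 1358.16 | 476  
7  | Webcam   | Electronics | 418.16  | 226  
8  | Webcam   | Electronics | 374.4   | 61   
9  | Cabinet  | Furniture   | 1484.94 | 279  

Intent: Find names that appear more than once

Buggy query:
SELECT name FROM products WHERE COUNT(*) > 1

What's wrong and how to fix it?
Bug: WHERE can't reference COUNT(*); aggregates are computed after WHERE

Fix: GROUP BY name, then filter groups with HAVING COUNT(*) > 1

Corrected query:
SELECT name FROM products GROUP BY name HAVING COUNT(*) > 1

Result:
name  
------
Webcam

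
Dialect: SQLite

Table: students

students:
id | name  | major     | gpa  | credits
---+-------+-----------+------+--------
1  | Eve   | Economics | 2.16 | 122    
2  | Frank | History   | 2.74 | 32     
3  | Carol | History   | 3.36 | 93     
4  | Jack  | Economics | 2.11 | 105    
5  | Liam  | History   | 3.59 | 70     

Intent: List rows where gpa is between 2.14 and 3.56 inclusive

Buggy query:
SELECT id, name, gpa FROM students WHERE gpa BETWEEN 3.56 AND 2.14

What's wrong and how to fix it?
Bug: The bounds are reversed; BETWEEN a AND b requires a <= b to match anything

Fix: Write BETWEEN 2.14 AND 3.56

Corrected query:
SELECT id, name, gpa FROM students WHERE gpa BETWEEN 2.14 AND 3.56

Result:
id | name  | gpa 
---+-------+-----
1  | Eve   | 2.16
2  | Frank | 2.74
3  | Carol | 3.36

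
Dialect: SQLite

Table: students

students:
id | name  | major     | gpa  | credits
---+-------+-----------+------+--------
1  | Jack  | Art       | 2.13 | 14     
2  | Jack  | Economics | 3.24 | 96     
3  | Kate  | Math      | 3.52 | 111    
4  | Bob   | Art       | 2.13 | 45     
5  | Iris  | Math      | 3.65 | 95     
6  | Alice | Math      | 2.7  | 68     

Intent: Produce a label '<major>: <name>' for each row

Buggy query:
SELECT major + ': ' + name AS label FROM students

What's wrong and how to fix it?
Bug: SQLite uses || for string concatenation; + coerces text to numbers (yielding 0)

Fix: Use the || operator for string concatenation

Corrected query:
SELECT major || ': ' || name AS label FROM students

Result:
label          
---------------
Art: Jack      
Economics: Jack
Math: Kate     
Art: Bob       
Math: Iris     
Math: Alice    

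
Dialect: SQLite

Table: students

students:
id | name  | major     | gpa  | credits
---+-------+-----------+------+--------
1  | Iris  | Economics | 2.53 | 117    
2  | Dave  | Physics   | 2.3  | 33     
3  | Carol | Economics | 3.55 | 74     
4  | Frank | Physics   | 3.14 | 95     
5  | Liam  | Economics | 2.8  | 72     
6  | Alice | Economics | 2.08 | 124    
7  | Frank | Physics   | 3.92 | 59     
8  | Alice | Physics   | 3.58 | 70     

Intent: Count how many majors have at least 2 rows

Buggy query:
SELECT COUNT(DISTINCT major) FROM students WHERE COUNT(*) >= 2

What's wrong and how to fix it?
Bug: COUNT(*) cannot appear in WHERE; the per-group count doesn't exist yet

Fix: Group first with HAVING COUNT(*) >= 2, then COUNT the resulting groups

Corrected query:
SELECT COUNT(*) FROM (SELECT major FROM students GROUP BY major HAVING COUNT(*) >= 2)

Result:
COUNT(*)
--------
2       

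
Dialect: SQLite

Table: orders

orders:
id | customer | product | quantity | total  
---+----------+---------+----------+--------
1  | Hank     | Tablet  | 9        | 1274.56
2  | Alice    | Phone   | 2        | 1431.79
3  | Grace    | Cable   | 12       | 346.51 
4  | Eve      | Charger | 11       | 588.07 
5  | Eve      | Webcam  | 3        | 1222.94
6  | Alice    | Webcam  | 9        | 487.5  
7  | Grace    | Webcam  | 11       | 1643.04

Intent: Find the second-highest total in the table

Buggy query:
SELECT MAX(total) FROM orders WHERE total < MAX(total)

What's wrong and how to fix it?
Bug: MAX(total) on the right of the comparison is an aggregate-in-WHERE error

Fix: Compute the overall MAX in a subquery, then take MAX of rows below it

Corrected query:
SELECT MAX(total) FROM orders WHERE total < (SELECT MAX(total) FROM orders)

Result:
MAX(total)
----------
1431.79   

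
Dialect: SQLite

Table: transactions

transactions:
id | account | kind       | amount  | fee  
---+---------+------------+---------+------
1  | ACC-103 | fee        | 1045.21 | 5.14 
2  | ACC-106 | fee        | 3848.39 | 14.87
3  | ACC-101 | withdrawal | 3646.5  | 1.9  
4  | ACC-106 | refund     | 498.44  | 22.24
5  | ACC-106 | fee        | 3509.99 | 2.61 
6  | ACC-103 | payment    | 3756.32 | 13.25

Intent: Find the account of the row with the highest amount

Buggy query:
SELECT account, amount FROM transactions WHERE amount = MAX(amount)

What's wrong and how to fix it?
Bug: WHERE is evaluated per row; an aggregate over the whole table isn't defined there

Fix: Use a subquery: WHERE amount = (SELECT MAX(amount) FROM transactions)

Corrected query:
SELECT account, amount FROM transactions WHERE amount = (SELECT MAX(amount) FROM transactions)

Result:
account | amount 
--------+--------
ACC-106 | 3848.39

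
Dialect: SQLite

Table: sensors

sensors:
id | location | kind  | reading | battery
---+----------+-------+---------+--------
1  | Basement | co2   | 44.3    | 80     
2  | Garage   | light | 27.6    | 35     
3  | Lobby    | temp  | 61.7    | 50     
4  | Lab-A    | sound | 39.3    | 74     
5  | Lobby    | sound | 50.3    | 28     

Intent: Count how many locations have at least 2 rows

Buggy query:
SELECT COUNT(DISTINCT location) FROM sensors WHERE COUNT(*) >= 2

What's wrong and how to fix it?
Bug: COUNT(*) cannot appear in WHERE; the per-group count doesn't exist yet

Fix: Use a subquery that GROUPs and filters with HAVING, then count its rows

Corrected query:
SELECT COUNT(*) FROM (SELECT location FROM sensors GROUP BY location HAVING COUNT(*) >= 2)

Result:
COUNT(*)
--------
1       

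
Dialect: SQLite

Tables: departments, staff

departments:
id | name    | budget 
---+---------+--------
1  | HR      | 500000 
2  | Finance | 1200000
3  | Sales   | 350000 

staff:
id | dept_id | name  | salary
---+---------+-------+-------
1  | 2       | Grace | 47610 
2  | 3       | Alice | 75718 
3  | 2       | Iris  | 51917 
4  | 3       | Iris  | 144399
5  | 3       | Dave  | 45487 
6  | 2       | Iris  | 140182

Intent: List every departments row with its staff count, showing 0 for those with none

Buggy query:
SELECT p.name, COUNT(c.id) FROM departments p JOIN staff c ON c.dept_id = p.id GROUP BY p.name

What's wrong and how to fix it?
Bug: INNER JOIN drops departments rows that have no matching staff rows

Fix: Switch to LEFT JOIN to retain unmatched parent rows

Corrected query:
SELECT p.name, COUNT(c.id) FROM departments p LEFT JOIN staff c ON c.dept_id = p.id GROUP BY p.name

Result:
name    | COUNT(c.id)
--------+------------
Finance | 3          
HR      | 0          
Sales   | 3          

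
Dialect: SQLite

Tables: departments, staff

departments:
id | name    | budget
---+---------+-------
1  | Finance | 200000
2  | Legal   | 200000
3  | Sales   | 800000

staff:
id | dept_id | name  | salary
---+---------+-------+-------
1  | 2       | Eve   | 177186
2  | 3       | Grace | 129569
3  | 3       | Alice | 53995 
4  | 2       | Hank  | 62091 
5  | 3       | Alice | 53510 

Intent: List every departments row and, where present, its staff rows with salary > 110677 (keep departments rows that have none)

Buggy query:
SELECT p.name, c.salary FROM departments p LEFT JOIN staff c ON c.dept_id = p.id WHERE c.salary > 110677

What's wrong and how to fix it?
Bug: A WHERE condition on the right-hand table after LEFT JOIN drops unmatched parents

Fix: Put 'c.salary > 110677' in the JOIN's ON clause instead of WHERE

Corrected query:
SELECT p.name, c.salary FROM departments p LEFT JOIN staff c ON c.dept_id = p.id AND c.salary > 110677

Result:
name    | salary
--------+-------
Finance | NULL  
Legal   | 177186
Sales   | 129569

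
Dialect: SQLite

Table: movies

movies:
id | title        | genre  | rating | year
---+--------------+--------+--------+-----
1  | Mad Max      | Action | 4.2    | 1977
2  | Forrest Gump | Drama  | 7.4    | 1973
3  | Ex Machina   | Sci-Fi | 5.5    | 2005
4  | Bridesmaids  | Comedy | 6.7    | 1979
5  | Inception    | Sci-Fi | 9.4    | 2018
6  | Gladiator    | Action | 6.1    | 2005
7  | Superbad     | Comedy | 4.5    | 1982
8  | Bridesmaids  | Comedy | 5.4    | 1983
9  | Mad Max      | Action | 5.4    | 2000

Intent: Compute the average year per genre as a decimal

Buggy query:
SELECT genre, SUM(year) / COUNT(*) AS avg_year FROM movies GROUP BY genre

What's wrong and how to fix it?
Bug: Both operands are integers, so '/' performs integer division and truncates

Fix: Multiply by 1.0 (or CAST to REAL) to force floating-point division

Corrected query:
SELECT genre, SUM(year) * 1.0 / COUNT(*) AS avg_year FROM movies GROUP BY genre

Result:
genre  | avg_year   
-------+------------
Action | 1994       
Comedy | 1981.333333
Drama  | 1973       
Sci-Fi | 2011.5     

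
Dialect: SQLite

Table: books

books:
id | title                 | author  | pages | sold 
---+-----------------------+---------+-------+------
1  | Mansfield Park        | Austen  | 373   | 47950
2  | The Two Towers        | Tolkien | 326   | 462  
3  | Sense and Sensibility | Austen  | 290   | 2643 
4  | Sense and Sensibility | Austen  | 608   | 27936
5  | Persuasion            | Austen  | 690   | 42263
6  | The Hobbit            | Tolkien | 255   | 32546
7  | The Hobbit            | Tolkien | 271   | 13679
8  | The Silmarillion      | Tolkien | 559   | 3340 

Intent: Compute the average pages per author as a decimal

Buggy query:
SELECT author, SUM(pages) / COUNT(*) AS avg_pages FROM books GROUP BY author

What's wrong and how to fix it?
Bug: Both operands are integers, so '/' performs integer division and truncates

Fix: Cast one side to REAL so the division keeps the fractional part

Corrected query:
SELECT author, SUM(pages) * 1.0 / COUNT(*) AS avg_pages FROM books GROUP BY author

Result:
author  | avg_pages
--------+----------
Austen  | 490.25   
Tolkien | 352.75   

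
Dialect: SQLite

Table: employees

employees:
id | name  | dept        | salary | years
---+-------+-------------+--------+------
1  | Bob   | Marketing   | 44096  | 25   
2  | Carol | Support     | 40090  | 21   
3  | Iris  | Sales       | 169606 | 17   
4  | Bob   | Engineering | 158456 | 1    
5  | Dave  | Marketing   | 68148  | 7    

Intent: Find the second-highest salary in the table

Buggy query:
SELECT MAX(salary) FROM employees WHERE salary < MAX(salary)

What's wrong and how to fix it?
Bug: The inner MAX is an aggregate inside WHERE, which is not allowed

Fix: Compute the overall MAX in a subquery, then take MAX of rows below it

Corrected query:
SELECT MAX(salary) FROM employees WHERE salary < (SELECT MAX(salary) FROM employees)

Result:
MAX(salary)
-----------
158456     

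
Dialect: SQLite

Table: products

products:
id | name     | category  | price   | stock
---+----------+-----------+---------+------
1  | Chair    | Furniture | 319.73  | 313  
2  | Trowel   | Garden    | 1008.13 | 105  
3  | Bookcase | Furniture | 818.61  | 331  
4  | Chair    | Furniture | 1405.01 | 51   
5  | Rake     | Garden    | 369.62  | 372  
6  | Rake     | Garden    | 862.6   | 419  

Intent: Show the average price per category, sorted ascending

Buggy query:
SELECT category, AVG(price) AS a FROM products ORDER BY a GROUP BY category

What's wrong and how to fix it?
Bug: ORDER BY appears before GROUP BY; SQL clause order requires GROUP BY first

Fix: Move ORDER BY to the end, after GROUP BY

Corrected query:
SELECT category, AVG(price) AS a FROM products GROUP BY category ORDER BY a

Result:
category  | a         
----------+-----------
Garden    | 746.783333
Furniture | 847.783333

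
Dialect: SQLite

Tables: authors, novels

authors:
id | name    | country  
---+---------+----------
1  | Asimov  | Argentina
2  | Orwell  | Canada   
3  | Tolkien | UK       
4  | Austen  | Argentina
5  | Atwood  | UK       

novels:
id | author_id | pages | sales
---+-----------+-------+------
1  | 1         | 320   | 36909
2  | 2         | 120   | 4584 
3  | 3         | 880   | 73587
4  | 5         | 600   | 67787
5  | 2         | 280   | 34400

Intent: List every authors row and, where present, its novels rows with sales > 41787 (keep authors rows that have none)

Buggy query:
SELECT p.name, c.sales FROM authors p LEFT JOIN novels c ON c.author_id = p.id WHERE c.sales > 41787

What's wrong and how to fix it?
Bug: Filtering c.sales in WHERE discards the NULL rows produced by LEFT JOIN, turning it into an inner join

Fix: Move the right-table condition into the ON clause so unmatched parents are kept

Corrected query:
SELECT p.name, c.sales FROM authors p LEFT JOIN novels c ON c.author_id = p.id AND c.sales > 41787

Result:
name    | sales
--------+------
Asimov  | NULL 
Orwell  | NULL 
Tolkien | 73587
Austen  | NULL 
Atwood  | 67787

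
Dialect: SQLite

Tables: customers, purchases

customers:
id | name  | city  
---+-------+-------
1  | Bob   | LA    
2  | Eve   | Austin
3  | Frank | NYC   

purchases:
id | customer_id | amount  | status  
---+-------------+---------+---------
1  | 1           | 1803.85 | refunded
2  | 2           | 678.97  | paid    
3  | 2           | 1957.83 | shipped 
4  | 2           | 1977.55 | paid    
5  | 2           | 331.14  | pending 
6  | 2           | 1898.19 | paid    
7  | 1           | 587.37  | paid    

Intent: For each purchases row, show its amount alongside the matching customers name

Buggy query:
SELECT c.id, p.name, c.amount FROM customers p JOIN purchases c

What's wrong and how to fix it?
Bug: Missing join condition: each purchases row is matched to all customers rows instead of just its own

Fix: Add ON c.customer_id = p.id to the JOIN

Corrected query:
SELECT c.id, p.name, c.amount FROM customers p JOIN purchases c ON c.customer_id = p.id

Result:
id | name | amount 
---+------+--------
1  | Bob  | 1803.85
2  | Eve  | 678.97 
3  | Eve  | 1957.83
4  | Eve  | 1977.55
5  | Eve  | 331.14 
6  | Eve  | 1898.19
7  | Bob  | 587.37 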